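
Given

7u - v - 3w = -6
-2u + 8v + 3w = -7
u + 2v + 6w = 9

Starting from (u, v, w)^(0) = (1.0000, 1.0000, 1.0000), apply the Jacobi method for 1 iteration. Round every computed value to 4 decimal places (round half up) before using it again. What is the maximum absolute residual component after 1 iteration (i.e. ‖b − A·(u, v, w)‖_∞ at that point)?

Iteration 1:
  u = (-6 - (-1)·1.0000 - (-3)·1.0000) / (7) = -0.2857
  v = (-7 - (-2)·1.0000 - (3)·1.0000) / (8) = -1.0000
  w = (9 - (1)·1.0000 - (2)·1.0000) / (6) = 1.0000
Residual b − A·x = (-2.0001, -2.5714, 5.2857); ∞-norm = 5.2857

5.2857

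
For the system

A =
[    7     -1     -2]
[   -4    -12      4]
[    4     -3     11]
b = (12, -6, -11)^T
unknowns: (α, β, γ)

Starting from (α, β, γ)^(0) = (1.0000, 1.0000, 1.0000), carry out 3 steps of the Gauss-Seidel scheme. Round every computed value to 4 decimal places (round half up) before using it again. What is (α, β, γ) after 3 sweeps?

(1.1917, -0.4247, -1.5492)

Iteration 1:
  α = (12 - (-1)·1.0000 - (-2)·1.0000) / (7) = 2.1429
  β = (-6 - (-4)·2.1429 - (4)·1.0000) / (-12) = 0.1190
  γ = (-11 - (4)·2.1429 - (-3)·0.1190) / (11) = -1.7468
Iteration 2:
  α = (12 - (-1)·0.1190 - (-2)·-1.7468) / (7) = 1.2322
  β = (-6 - (-4)·1.2322 - (4)·-1.7468) / (-12) = -0.4930
  γ = (-11 - (4)·1.2322 - (-3)·-0.4930) / (11) = -1.5825
Iteration 3:
  α = (12 - (-1)·-0.4930 - (-2)·-1.5825) / (7) = 1.1917
  β = (-6 - (-4)·1.1917 - (4)·-1.5825) / (-12) = -0.4247
  γ = (-11 - (4)·1.1917 - (-3)·-0.4247) / (11) = -1.5492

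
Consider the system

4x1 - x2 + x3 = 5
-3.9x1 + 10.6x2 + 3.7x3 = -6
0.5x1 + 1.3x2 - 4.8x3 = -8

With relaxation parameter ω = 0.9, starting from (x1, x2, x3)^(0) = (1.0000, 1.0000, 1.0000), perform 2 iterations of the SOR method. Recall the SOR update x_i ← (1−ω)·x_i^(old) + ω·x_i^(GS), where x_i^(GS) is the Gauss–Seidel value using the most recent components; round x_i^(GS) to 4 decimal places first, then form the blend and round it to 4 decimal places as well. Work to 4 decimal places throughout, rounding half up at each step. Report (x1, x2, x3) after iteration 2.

(0.8076, -0.7882, 1.5473)

Iteration 1:
  x1: GS value = (5 - (-1)·1.0000 - (1)·1.0000) / (4) = 1.2500;  x1 ← (1−ω)·1.0000 + ω·1.2500 = 1.2250
  x2: GS value = (-6 - (-3.9)·1.2250 - (3.7)·1.0000) / (10.6) = -0.4644;  x2 ← (1−ω)·1.0000 + ω·-0.4644 = -0.3180
  x3: GS value = (-8 - (0.5)·1.2250 - (1.3)·-0.3180) / (-4.8) = 1.7081;  x3 ← (1−ω)·1.0000 + ω·1.7081 = 1.6373
Iteration 2:
  x1: GS value = (5 - (-1)·-0.3180 - (1)·1.6373) / (4) = 0.7612;  x1 ← (1−ω)·1.2250 + ω·0.7612 = 0.8076
  x2: GS value = (-6 - (-3.9)·0.8076 - (3.7)·1.6373) / (10.6) = -0.8404;  x2 ← (1−ω)·-0.3180 + ω·-0.8404 = -0.7882
  x3: GS value = (-8 - (0.5)·0.8076 - (1.3)·-0.7882) / (-4.8) = 1.5373;  x3 ← (1−ω)·1.6373 + ω·1.5373 = 1.5473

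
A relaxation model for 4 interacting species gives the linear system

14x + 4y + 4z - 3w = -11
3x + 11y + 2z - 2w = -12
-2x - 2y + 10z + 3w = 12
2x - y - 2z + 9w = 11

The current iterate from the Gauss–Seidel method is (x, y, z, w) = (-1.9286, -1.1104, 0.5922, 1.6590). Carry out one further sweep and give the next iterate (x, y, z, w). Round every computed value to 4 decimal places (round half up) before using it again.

One sweep:
  x = (-11 - (4)·-1.1104 - (4)·0.5922 - (-3)·1.6590) / (14) = -0.2822
  y = (-12 - (3)·-0.2822 - (2)·0.5922 - (-2)·1.6590) / (11) = -0.8200
  z = (12 - (-2)·-0.2822 - (-2)·-0.8200 - (3)·1.6590) / (10) = 0.4819
  w = (11 - (2)·-0.2822 - (-1)·-0.8200 - (-2)·0.4819) / (9) = 1.3009

(-0.2822, -0.8200, 0.4819, 1.3009)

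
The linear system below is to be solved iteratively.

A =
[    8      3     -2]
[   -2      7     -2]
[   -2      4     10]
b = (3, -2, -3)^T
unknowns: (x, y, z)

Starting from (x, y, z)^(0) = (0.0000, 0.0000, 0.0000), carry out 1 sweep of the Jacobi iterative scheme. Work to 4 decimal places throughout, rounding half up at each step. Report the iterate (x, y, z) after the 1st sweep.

Iteration 1:
  x = (3 - (3)·0.0000 - (-2)·0.0000) / (8) = 0.3750
  y = (-2 - (-2)·0.0000 - (-2)·0.0000) / (7) = -0.2857
  z = (-3 - (-2)·0.0000 - (4)·0.0000) / (10) = -0.3000

(0.3750, -0.2857, -0.3000)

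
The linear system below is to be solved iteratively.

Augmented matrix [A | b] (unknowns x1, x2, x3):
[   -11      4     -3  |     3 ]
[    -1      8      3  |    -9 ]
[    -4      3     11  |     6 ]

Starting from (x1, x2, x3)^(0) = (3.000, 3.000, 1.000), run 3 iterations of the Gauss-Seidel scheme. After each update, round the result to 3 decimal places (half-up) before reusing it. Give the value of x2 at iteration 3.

-1.483

Iteration 1:
  x1 = (3 - (4)·3.000 - (-3)·1.000) / (-11) = 0.545
  x2 = (-9 - (-1)·0.545 - (3)·1.000) / (8) = -1.432
  x3 = (6 - (-4)·0.545 - (3)·-1.432) / (11) = 1.134
Iteration 2:
  x1 = (3 - (4)·-1.432 - (-3)·1.134) / (-11) = -1.103
  x2 = (-9 - (-1)·-1.103 - (3)·1.134) / (8) = -1.688
  x3 = (6 - (-4)·-1.103 - (3)·-1.688) / (11) = 0.605
Iteration 3:
  x1 = (3 - (4)·-1.688 - (-3)·0.605) / (-11) = -1.052
  x2 = (-9 - (-1)·-1.052 - (3)·0.605) / (8) = -1.483
  x3 = (6 - (-4)·-1.052 - (3)·-1.483) / (11) = 0.567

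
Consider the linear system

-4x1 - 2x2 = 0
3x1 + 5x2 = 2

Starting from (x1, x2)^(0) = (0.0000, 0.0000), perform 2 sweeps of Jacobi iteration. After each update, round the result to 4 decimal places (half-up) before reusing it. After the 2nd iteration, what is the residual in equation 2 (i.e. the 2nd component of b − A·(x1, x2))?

0.6000

Iteration 1:
  x1 = (0 - (-2)·0.0000) / (-4) = 0.0000
  x2 = (2 - (3)·0.0000) / (5) = 0.4000
Iteration 2:
  x1 = (0 - (-2)·0.4000) / (-4) = -0.2000
  x2 = (2 - (3)·0.0000) / (5) = 0.4000
Residual b − A·x = (0.0000, 0.6000)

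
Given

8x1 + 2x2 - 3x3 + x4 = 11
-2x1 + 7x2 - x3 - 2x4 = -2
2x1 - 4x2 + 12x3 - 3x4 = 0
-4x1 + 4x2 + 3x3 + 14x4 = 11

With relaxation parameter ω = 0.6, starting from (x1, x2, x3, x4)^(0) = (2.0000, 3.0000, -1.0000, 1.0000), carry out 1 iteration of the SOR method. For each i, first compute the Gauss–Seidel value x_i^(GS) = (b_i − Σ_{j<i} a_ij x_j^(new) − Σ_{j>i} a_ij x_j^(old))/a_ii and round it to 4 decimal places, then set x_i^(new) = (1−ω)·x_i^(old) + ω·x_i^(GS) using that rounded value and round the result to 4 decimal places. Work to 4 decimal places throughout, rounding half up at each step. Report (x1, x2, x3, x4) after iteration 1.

Iteration 1:
  x1: GS value = (11 - (2)·3.0000 - (-3)·-1.0000 - (1)·1.0000) / (8) = 0.1250;  x1 ← (1−ω)·2.0000 + ω·0.1250 = 0.8750
  x2: GS value = (-2 - (-2)·0.8750 - (-1)·-1.0000 - (-2)·1.0000) / (7) = 0.1071;  x2 ← (1−ω)·3.0000 + ω·0.1071 = 1.2643
  x3: GS value = (0 - (2)·0.8750 - (-4)·1.2643 - (-3)·1.0000) / (12) = 0.5256;  x3 ← (1−ω)·-1.0000 + ω·0.5256 = -0.0846
  x4: GS value = (11 - (-4)·0.8750 - (4)·1.2643 - (3)·-0.0846) / (14) = 0.6926;  x4 ← (1−ω)·1.0000 + ω·0.6926 = 0.8156

(0.8750, 1.2643, -0.0846, 0.8156)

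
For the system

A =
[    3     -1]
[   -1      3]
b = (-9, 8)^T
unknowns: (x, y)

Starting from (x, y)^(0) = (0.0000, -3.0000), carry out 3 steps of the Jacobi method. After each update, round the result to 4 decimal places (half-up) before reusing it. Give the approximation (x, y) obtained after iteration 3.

(-2.5556, 1.9630)

Iteration 1:
  x = (-9 - (-1)·-3.0000) / (3) = -4.0000
  y = (8 - (-1)·0.0000) / (3) = 2.6667
Iteration 2:
  x = (-9 - (-1)·2.6667) / (3) = -2.1111
  y = (8 - (-1)·-4.0000) / (3) = 1.3333
Iteration 3:
  x = (-9 - (-1)·1.3333) / (3) = -2.5556
  y = (8 - (-1)·-2.1111) / (3) = 1.9630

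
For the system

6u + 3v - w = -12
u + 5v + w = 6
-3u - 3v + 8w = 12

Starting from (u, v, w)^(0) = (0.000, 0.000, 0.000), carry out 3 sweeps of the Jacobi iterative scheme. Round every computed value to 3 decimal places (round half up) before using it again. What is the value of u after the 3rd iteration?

Iteration 1:
  u = (-12 - (3)·0.000 - (-1)·0.000) / (6) = -2.000
  v = (6 - (1)·0.000 - (1)·0.000) / (5) = 1.200
  w = (12 - (-3)·0.000 - (-3)·0.000) / (8) = 1.500
Iteration 2:
  u = (-12 - (3)·1.200 - (-1)·1.500) / (6) = -2.350
  v = (6 - (1)·-2.000 - (1)·1.500) / (5) = 1.300
  w = (12 - (-3)·-2.000 - (-3)·1.200) / (8) = 1.200
Iteration 3:
  u = (-12 - (3)·1.300 - (-1)·1.200) / (6) = -2.450
  v = (6 - (1)·-2.350 - (1)·1.200) / (5) = 1.430
  w = (12 - (-3)·-2.350 - (-3)·1.300) / (8) = 1.106

-2.450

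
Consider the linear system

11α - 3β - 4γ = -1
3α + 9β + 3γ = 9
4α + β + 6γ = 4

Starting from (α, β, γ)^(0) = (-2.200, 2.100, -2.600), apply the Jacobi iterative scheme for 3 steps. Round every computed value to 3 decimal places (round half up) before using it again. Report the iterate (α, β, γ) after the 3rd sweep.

(0.259, 0.397, -0.271)

Iteration 1:
  α = (-1 - (-3)·2.100 - (-4)·-2.600) / (11) = -0.464
  β = (9 - (3)·-2.200 - (3)·-2.600) / (9) = 2.600
  γ = (4 - (4)·-2.200 - (1)·2.100) / (6) = 1.783
Iteration 2:
  α = (-1 - (-3)·2.600 - (-4)·1.783) / (11) = 1.267
  β = (9 - (3)·-0.464 - (3)·1.783) / (9) = 0.560
  γ = (4 - (4)·-0.464 - (1)·2.600) / (6) = 0.543
Iteration 3:
  α = (-1 - (-3)·0.560 - (-4)·0.543) / (11) = 0.259
  β = (9 - (3)·1.267 - (3)·0.543) / (9) = 0.397
  γ = (4 - (4)·1.267 - (1)·0.560) / (6) = -0.271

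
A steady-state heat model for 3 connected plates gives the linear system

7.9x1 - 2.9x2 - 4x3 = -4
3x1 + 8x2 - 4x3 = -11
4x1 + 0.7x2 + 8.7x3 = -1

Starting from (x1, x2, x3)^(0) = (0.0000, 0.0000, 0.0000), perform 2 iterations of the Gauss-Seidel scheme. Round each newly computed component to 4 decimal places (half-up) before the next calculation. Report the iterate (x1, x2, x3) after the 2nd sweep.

(-0.8334, -0.9559, 0.3451)

Iteration 1:
  x1 = (-4 - (-2.9)·0.0000 - (-4)·0.0000) / (7.9) = -0.5063
  x2 = (-11 - (3)·-0.5063 - (-4)·0.0000) / (8) = -1.1851
  x3 = (-1 - (4)·-0.5063 - (0.7)·-1.1851) / (8.7) = 0.2132
Iteration 2:
  x1 = (-4 - (-2.9)·-1.1851 - (-4)·0.2132) / (7.9) = -0.8334
  x2 = (-11 - (3)·-0.8334 - (-4)·0.2132) / (8) = -0.9559
  x3 = (-1 - (4)·-0.8334 - (0.7)·-0.9559) / (8.7) = 0.3451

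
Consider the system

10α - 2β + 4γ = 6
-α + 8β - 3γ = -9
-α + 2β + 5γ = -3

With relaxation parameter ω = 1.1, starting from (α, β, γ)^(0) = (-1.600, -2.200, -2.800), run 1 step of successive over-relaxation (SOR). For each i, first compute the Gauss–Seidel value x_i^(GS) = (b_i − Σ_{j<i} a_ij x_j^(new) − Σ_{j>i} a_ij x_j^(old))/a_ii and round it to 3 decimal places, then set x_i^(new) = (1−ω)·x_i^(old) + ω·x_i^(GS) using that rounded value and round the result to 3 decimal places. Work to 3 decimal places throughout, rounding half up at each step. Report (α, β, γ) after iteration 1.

Iteration 1:
  α: GS value = (6 - (-2)·-2.200 - (4)·-2.800) / (10) = 1.280;  α ← (1−ω)·-1.600 + ω·1.280 = 1.568
  β: GS value = (-9 - (-1)·1.568 - (-3)·-2.800) / (8) = -1.979;  β ← (1−ω)·-2.200 + ω·-1.979 = -1.957
  γ: GS value = (-3 - (-1)·1.568 - (2)·-1.957) / (5) = 0.496;  γ ← (1−ω)·-2.800 + ω·0.496 = 0.826

(1.568, -1.957, 0.826)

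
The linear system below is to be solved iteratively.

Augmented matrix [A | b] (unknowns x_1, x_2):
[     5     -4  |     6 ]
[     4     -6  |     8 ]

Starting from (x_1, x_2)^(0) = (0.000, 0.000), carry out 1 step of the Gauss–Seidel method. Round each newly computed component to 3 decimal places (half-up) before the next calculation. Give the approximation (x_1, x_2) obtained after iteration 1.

Iteration 1:
  x_1 = (6 - (-4)·0.000) / (5) = 1.200
  x_2 = (8 - (4)·1.200) / (-6) = -0.533

(1.200, -0.533)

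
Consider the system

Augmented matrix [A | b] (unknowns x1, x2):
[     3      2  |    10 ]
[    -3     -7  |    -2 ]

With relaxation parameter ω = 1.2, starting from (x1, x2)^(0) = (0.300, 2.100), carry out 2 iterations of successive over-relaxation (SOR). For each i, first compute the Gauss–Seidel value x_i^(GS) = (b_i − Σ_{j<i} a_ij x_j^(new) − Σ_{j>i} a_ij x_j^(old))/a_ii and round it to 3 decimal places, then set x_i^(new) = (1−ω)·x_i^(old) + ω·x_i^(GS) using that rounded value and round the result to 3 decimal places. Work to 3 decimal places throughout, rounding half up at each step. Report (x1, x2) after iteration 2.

Iteration 1:
  x1: GS value = (10 - (2)·2.100) / (3) = 1.933;  x1 ← (1−ω)·0.300 + ω·1.933 = 2.260
  x2: GS value = (-2 - (-3)·2.260) / (-7) = -0.683;  x2 ← (1−ω)·2.100 + ω·-0.683 = -1.240
Iteration 2:
  x1: GS value = (10 - (2)·-1.240) / (3) = 4.160;  x1 ← (1−ω)·2.260 + ω·4.160 = 4.540
  x2: GS value = (-2 - (-3)·4.540) / (-7) = -1.660;  x2 ← (1−ω)·-1.240 + ω·-1.660 = -1.744

(4.540, -1.744)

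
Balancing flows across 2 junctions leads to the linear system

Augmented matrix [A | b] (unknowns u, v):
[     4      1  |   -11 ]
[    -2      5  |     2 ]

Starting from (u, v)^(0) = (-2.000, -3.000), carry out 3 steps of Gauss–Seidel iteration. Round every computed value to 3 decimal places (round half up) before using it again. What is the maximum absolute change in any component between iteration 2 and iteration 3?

0.065

Iteration 1:
  u = (-11 - (1)·-3.000) / (4) = -2.000
  v = (2 - (-2)·-2.000) / (5) = -0.400
Iteration 2:
  u = (-11 - (1)·-0.400) / (4) = -2.650
  v = (2 - (-2)·-2.650) / (5) = -0.660
Iteration 3:
  u = (-11 - (1)·-0.660) / (4) = -2.585
  v = (2 - (-2)·-2.585) / (5) = -0.634
Change: (0.065, 0.026) → max |·| = 0.065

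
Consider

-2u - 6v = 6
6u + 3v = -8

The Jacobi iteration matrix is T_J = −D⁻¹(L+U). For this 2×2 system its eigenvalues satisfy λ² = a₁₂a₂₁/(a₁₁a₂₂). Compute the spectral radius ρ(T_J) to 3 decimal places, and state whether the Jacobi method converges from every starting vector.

a₁₂a₂₁/(a₁₁a₂₂) = (-6)·(6) / ((-2)·(3)) = 6.000000
ρ = √|6.000000| = √6.000000 = 2.449
ρ > 1, so Jacobi diverges

2.449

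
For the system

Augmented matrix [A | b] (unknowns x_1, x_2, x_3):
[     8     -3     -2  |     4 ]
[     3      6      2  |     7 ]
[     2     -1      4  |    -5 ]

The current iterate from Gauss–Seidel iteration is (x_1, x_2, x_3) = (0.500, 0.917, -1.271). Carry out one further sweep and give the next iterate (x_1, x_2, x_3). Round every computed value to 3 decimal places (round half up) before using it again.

One sweep:
  x_1 = (4 - (-3)·0.917 - (-2)·-1.271) / (8) = 0.526
  x_2 = (7 - (3)·0.526 - (2)·-1.271) / (6) = 1.327
  x_3 = (-5 - (2)·0.526 - (-1)·1.327) / (4) = -1.181

(0.526, 1.327, -1.181)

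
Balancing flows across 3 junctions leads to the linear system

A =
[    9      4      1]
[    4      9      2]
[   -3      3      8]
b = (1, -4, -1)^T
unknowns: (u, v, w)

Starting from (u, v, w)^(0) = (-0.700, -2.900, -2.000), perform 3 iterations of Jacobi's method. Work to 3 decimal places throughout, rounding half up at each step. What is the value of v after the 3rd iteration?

-0.479

Iteration 1:
  u = (1 - (4)·-2.900 - (1)·-2.000) / (9) = 1.622
  v = (-4 - (4)·-0.700 - (2)·-2.000) / (9) = 0.311
  w = (-1 - (-3)·-0.700 - (3)·-2.900) / (8) = 0.700
Iteration 2:
  u = (1 - (4)·0.311 - (1)·0.700) / (9) = -0.105
  v = (-4 - (4)·1.622 - (2)·0.700) / (9) = -1.321
  w = (-1 - (-3)·1.622 - (3)·0.311) / (8) = 0.367
Iteration 3:
  u = (1 - (4)·-1.321 - (1)·0.367) / (9) = 0.657
  v = (-4 - (4)·-0.105 - (2)·0.367) / (9) = -0.479
  w = (-1 - (-3)·-0.105 - (3)·-1.321) / (8) = 0.331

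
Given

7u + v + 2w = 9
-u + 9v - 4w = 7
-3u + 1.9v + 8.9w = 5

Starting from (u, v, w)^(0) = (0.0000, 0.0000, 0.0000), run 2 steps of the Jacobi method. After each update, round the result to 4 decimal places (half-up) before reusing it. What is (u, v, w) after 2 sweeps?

(1.0141, 1.1703, 0.8291)

Iteration 1:
  u = (9 - (1)·0.0000 - (2)·0.0000) / (7) = 1.2857
  v = (7 - (-1)·0.0000 - (-4)·0.0000) / (9) = 0.7778
  w = (5 - (-3)·0.0000 - (1.9)·0.0000) / (8.9) = 0.5618
Iteration 2:
  u = (9 - (1)·0.7778 - (2)·0.5618) / (7) = 1.0141
  v = (7 - (-1)·1.2857 - (-4)·0.5618) / (9) = 1.1703
  w = (5 - (-3)·1.2857 - (1.9)·0.7778) / (8.9) = 0.8291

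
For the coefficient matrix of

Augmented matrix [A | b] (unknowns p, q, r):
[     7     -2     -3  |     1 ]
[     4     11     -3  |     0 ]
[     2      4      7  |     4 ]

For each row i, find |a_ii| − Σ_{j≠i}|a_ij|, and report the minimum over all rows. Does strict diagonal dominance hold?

1

row 1: |7| − (2+3) = 2
row 2: |11| − (4+3) = 4
row 3: |7| − (2+4) = 1
minimum over rows = 1 → strictly diagonally dominant (convergence guaranteed)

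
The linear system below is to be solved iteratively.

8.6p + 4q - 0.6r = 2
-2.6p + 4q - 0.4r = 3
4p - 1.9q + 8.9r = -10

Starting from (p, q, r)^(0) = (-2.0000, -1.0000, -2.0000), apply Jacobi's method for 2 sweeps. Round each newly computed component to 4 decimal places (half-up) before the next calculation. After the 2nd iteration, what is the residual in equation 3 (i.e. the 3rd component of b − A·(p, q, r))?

3.4848

Iteration 1:
  p = (2 - (4)·-1.0000 - (-0.6)·-2.0000) / (8.6) = 0.5581
  q = (3 - (-2.6)·-2.0000 - (-0.4)·-2.0000) / (4) = -0.7500
  r = (-10 - (4)·-2.0000 - (-1.9)·-1.0000) / (8.9) = -0.4382
Iteration 2:
  p = (2 - (4)·-0.7500 - (-0.6)·-0.4382) / (8.6) = 0.5508
  q = (3 - (-2.6)·0.5581 - (-0.4)·-0.4382) / (4) = 1.0689
  r = (-10 - (4)·0.5581 - (-1.9)·-0.7500) / (8.9) = -1.5345
Residual b − A·x = (-7.9332, -0.4573, 3.4848)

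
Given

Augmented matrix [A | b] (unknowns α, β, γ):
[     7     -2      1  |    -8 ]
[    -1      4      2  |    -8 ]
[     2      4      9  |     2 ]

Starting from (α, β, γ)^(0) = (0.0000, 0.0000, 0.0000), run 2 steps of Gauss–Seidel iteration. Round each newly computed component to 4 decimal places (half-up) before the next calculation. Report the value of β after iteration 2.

-3.2483

Iteration 1:
  α = (-8 - (-2)·0.0000 - (1)·0.0000) / (7) = -1.1429
  β = (-8 - (-1)·-1.1429 - (2)·0.0000) / (4) = -2.2857
  γ = (2 - (2)·-1.1429 - (4)·-2.2857) / (9) = 1.4921
Iteration 2:
  α = (-8 - (-2)·-2.2857 - (1)·1.4921) / (7) = -2.0091
  β = (-8 - (-1)·-2.0091 - (2)·1.4921) / (4) = -3.2483
  γ = (2 - (2)·-2.0091 - (4)·-3.2483) / (9) = 2.1124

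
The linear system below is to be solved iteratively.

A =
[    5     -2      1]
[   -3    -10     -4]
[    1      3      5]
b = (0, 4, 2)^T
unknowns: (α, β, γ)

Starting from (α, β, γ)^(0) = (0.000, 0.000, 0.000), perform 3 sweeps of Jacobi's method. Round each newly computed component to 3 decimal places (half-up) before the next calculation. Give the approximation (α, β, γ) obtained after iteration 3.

(-0.352, -0.584, 0.784)

Iteration 1:
  α = (0 - (-2)·0.000 - (1)·0.000) / (5) = 0.000
  β = (4 - (-3)·0.000 - (-4)·0.000) / (-10) = -0.400
  γ = (2 - (1)·0.000 - (3)·0.000) / (5) = 0.400
Iteration 2:
  α = (0 - (-2)·-0.400 - (1)·0.400) / (5) = -0.240
  β = (4 - (-3)·0.000 - (-4)·0.400) / (-10) = -0.560
  γ = (2 - (1)·0.000 - (3)·-0.400) / (5) = 0.640
Iteration 3:
  α = (0 - (-2)·-0.560 - (1)·0.640) / (5) = -0.352
  β = (4 - (-3)·-0.240 - (-4)·0.640) / (-10) = -0.584
  γ = (2 - (1)·-0.240 - (3)·-0.560) / (5) = 0.784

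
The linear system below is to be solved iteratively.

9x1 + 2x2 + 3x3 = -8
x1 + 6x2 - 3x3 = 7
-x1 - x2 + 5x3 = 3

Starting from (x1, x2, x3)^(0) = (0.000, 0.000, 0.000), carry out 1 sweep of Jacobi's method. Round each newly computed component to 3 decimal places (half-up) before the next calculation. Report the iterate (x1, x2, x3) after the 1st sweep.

(-0.889, 1.167, 0.600)

Iteration 1:
  x1 = (-8 - (2)·0.000 - (3)·0.000) / (9) = -0.889
  x2 = (7 - (1)·0.000 - (-3)·0.000) / (6) = 1.167
  x3 = (3 - (-1)·0.000 - (-1)·0.000) / (5) = 0.600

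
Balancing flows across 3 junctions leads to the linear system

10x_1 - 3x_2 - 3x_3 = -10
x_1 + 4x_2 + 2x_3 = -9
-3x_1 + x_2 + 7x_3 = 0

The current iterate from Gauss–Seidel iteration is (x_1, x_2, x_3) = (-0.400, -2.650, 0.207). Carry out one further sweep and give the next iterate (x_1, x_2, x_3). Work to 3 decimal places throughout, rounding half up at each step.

One sweep:
  x_1 = (-10 - (-3)·-2.650 - (-3)·0.207) / (10) = -1.733
  x_2 = (-9 - (1)·-1.733 - (2)·0.207) / (4) = -1.920
  x_3 = (0 - (-3)·-1.733 - (1)·-1.920) / (7) = -0.468

(-1.733, -1.920, -0.468)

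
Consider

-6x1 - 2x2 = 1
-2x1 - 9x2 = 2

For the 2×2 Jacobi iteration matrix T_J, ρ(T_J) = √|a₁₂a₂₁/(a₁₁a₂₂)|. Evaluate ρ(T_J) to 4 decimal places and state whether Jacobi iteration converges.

a₁₂a₂₁/(a₁₁a₂₂) = (-2)·(-2) / ((-6)·(-9)) = 0.074074
ρ = √|0.074074| = √0.074074 = 0.2722
ρ < 1, so Jacobi converges

0.2722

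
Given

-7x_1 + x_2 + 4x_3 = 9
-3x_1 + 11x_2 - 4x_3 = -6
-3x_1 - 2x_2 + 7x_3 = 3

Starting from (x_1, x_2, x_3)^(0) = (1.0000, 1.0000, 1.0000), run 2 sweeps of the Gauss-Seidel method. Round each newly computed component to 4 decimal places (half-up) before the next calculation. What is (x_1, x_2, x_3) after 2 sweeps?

Iteration 1:
  x_1 = (9 - (1)·1.0000 - (4)·1.0000) / (-7) = -0.5714
  x_2 = (-6 - (-3)·-0.5714 - (-4)·1.0000) / (11) = -0.3377
  x_3 = (3 - (-3)·-0.5714 - (-2)·-0.3377) / (7) = 0.0872
Iteration 2:
  x_1 = (9 - (1)·-0.3377 - (4)·0.0872) / (-7) = -1.2841
  x_2 = (-6 - (-3)·-1.2841 - (-4)·0.0872) / (11) = -0.8640
  x_3 = (3 - (-3)·-1.2841 - (-2)·-0.8640) / (7) = -0.3686

(-1.2841, -0.8640, -0.3686)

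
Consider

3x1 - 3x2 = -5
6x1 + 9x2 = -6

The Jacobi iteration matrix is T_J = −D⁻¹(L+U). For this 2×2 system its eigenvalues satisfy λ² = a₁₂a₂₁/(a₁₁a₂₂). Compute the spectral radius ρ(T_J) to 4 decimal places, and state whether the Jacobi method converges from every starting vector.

0.8165

a₁₂a₂₁/(a₁₁a₂₂) = (-3)·(6) / ((3)·(9)) = -0.666667
ρ = √|-0.666667| = √0.666667 = 0.8165
ρ < 1, so Jacobi converges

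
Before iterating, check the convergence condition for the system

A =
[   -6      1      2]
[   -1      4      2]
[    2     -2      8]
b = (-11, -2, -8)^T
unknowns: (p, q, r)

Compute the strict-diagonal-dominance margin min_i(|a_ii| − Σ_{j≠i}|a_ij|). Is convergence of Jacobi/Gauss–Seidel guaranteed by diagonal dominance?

row 1: |-6| − (1+2) = 3
row 2: |4| − (1+2) = 1
row 3: |8| − (2+2) = 4
minimum over rows = 1 → strictly diagonally dominant (convergence guaranteed)

1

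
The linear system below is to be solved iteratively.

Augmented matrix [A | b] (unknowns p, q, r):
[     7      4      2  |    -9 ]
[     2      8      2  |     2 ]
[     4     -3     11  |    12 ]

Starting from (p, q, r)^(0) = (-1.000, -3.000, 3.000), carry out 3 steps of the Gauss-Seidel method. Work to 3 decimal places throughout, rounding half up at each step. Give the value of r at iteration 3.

1.884

Iteration 1:
  p = (-9 - (4)·-3.000 - (2)·3.000) / (7) = -0.429
  q = (2 - (2)·-0.429 - (2)·3.000) / (8) = -0.393
  r = (12 - (4)·-0.429 - (-3)·-0.393) / (11) = 1.140
Iteration 2:
  p = (-9 - (4)·-0.393 - (2)·1.140) / (7) = -1.387
  q = (2 - (2)·-1.387 - (2)·1.140) / (8) = 0.312
  r = (12 - (4)·-1.387 - (-3)·0.312) / (11) = 1.680
Iteration 3:
  p = (-9 - (4)·0.312 - (2)·1.680) / (7) = -1.944
  q = (2 - (2)·-1.944 - (2)·1.680) / (8) = 0.316
  r = (12 - (4)·-1.944 - (-3)·0.316) / (11) = 1.884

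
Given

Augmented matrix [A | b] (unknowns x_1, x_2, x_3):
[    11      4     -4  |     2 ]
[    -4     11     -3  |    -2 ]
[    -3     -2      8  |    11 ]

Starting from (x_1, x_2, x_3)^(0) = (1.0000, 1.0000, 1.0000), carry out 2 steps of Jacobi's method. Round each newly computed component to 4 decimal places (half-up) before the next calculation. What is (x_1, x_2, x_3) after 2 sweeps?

(0.7438, 0.4297, 1.5568)

Iteration 1:
  x_1 = (2 - (4)·1.0000 - (-4)·1.0000) / (11) = 0.1818
  x_2 = (-2 - (-4)·1.0000 - (-3)·1.0000) / (11) = 0.4545
  x_3 = (11 - (-3)·1.0000 - (-2)·1.0000) / (8) = 2.0000
Iteration 2:
  x_1 = (2 - (4)·0.4545 - (-4)·2.0000) / (11) = 0.7438
  x_2 = (-2 - (-4)·0.1818 - (-3)·2.0000) / (11) = 0.4297
  x_3 = (11 - (-3)·0.1818 - (-2)·0.4545) / (8) = 1.5568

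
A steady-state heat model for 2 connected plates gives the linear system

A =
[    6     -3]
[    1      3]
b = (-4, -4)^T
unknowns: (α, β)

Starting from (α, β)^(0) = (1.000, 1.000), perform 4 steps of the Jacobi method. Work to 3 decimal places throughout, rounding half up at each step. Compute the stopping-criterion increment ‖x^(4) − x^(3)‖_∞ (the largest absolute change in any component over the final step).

Iteration 1:
  α = (-4 - (-3)·1.000) / (6) = -0.167
  β = (-4 - (1)·1.000) / (3) = -1.667
Iteration 2:
  α = (-4 - (-3)·-1.667) / (6) = -1.500
  β = (-4 - (1)·-0.167) / (3) = -1.278
Iteration 3:
  α = (-4 - (-3)·-1.278) / (6) = -1.306
  β = (-4 - (1)·-1.500) / (3) = -0.833
Iteration 4:
  α = (-4 - (-3)·-0.833) / (6) = -1.083
  β = (-4 - (1)·-1.306) / (3) = -0.898
Change: (0.223, -0.065) → max |·| = 0.223

0.223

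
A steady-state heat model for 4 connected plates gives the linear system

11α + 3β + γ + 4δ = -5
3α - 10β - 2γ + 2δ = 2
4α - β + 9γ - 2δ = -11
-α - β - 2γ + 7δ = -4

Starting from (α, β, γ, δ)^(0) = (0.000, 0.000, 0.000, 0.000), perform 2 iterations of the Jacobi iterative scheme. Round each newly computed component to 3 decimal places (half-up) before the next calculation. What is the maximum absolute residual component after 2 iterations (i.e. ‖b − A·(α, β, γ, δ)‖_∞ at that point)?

Iteration 1:
  α = (-5 - (3)·0.000 - (1)·0.000 - (4)·0.000) / (11) = -0.455
  β = (2 - (3)·0.000 - (-2)·0.000 - (2)·0.000) / (-10) = -0.200
  γ = (-11 - (4)·0.000 - (-1)·0.000 - (-2)·0.000) / (9) = -1.222
  δ = (-4 - (-1)·0.000 - (-1)·0.000 - (-2)·0.000) / (7) = -0.571
Iteration 2:
  α = (-5 - (3)·-0.200 - (1)·-1.222 - (4)·-0.571) / (11) = -0.081
  β = (2 - (3)·-0.455 - (-2)·-1.222 - (2)·-0.571) / (-10) = -0.206
  γ = (-11 - (4)·-0.455 - (-1)·-0.200 - (-2)·-0.571) / (9) = -1.169
  δ = (-4 - (-1)·-0.455 - (-1)·-0.200 - (-2)·-1.222) / (7) = -1.014
Residual b − A·x = (1.734, -0.127, -2.389, 0.473); ∞-norm = 2.389

2.389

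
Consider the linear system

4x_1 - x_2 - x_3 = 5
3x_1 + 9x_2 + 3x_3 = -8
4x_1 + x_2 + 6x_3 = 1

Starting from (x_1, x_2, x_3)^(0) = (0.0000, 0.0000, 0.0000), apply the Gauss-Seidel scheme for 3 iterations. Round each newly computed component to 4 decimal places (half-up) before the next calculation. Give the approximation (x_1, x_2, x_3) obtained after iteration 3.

(0.9461, -1.1356, -0.2748)

Iteration 1:
  x_1 = (5 - (-1)·0.0000 - (-1)·0.0000) / (4) = 1.2500
  x_2 = (-8 - (3)·1.2500 - (3)·0.0000) / (9) = -1.3056
  x_3 = (1 - (4)·1.2500 - (1)·-1.3056) / (6) = -0.4491
Iteration 2:
  x_1 = (5 - (-1)·-1.3056 - (-1)·-0.4491) / (4) = 0.8113
  x_2 = (-8 - (3)·0.8113 - (3)·-0.4491) / (9) = -1.0096
  x_3 = (1 - (4)·0.8113 - (1)·-1.0096) / (6) = -0.2059
Iteration 3:
  x_1 = (5 - (-1)·-1.0096 - (-1)·-0.2059) / (4) = 0.9461
  x_2 = (-8 - (3)·0.9461 - (3)·-0.2059) / (9) = -1.1356
  x_3 = (1 - (4)·0.9461 - (1)·-1.1356) / (6) = -0.2748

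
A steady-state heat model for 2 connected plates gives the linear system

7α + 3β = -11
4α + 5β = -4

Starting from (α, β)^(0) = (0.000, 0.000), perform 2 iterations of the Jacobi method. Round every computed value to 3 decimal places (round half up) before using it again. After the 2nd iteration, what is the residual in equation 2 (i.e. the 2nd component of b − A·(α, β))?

Iteration 1:
  α = (-11 - (3)·0.000) / (7) = -1.571
  β = (-4 - (4)·0.000) / (5) = -0.800
Iteration 2:
  α = (-11 - (3)·-0.800) / (7) = -1.229
  β = (-4 - (4)·-1.571) / (5) = 0.457
Residual b − A·x = (-3.768, -1.369)

-1.369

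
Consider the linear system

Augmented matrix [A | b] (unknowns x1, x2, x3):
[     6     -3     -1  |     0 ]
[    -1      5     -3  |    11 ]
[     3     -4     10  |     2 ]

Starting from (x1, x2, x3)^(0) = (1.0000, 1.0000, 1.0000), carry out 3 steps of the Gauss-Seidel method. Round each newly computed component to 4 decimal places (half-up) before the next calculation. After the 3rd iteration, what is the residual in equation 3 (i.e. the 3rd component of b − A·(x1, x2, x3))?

0.0000

Iteration 1:
  x1 = (0 - (-3)·1.0000 - (-1)·1.0000) / (6) = 0.6667
  x2 = (11 - (-1)·0.6667 - (-3)·1.0000) / (5) = 2.9333
  x3 = (2 - (3)·0.6667 - (-4)·2.9333) / (10) = 1.1733
Iteration 2:
  x1 = (0 - (-3)·2.9333 - (-1)·1.1733) / (6) = 1.6622
  x2 = (11 - (-1)·1.6622 - (-3)·1.1733) / (5) = 3.2364
  x3 = (2 - (3)·1.6622 - (-4)·3.2364) / (10) = 0.9959
Iteration 3:
  x1 = (0 - (-3)·3.2364 - (-1)·0.9959) / (6) = 1.7842
  x2 = (11 - (-1)·1.7842 - (-3)·0.9959) / (5) = 3.1544
  x3 = (2 - (3)·1.7842 - (-4)·3.1544) / (10) = 0.9265
Residual b − A·x = (-0.3155, -0.2083, 0.0000)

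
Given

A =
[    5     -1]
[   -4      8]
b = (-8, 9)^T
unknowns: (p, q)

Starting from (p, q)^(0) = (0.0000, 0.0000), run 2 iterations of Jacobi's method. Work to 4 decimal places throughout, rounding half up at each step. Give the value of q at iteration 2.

Iteration 1:
  p = (-8 - (-1)·0.0000) / (5) = -1.6000
  q = (9 - (-4)·0.0000) / (8) = 1.1250
Iteration 2:
  p = (-8 - (-1)·1.1250) / (5) = -1.3750
  q = (9 - (-4)·-1.6000) / (8) = 0.3250

0.3250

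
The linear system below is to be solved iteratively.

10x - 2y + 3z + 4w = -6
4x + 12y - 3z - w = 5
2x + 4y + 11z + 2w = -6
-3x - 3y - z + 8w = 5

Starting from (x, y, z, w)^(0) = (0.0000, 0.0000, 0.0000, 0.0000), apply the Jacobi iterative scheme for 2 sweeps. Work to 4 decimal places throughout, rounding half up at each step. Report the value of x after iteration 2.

Iteration 1:
  x = (-6 - (-2)·0.0000 - (3)·0.0000 - (4)·0.0000) / (10) = -0.6000
  y = (5 - (4)·0.0000 - (-3)·0.0000 - (-1)·0.0000) / (12) = 0.4167
  z = (-6 - (2)·0.0000 - (4)·0.0000 - (2)·0.0000) / (11) = -0.5455
  w = (5 - (-3)·0.0000 - (-3)·0.0000 - (-1)·0.0000) / (8) = 0.6250
Iteration 2:
  x = (-6 - (-2)·0.4167 - (3)·-0.5455 - (4)·0.6250) / (10) = -0.6030
  y = (5 - (4)·-0.6000 - (-3)·-0.5455 - (-1)·0.6250) / (12) = 0.5324
  z = (-6 - (2)·-0.6000 - (4)·0.4167 - (2)·0.6250) / (11) = -0.7015
  w = (5 - (-3)·-0.6000 - (-3)·0.4167 - (-1)·-0.5455) / (8) = 0.4881

-0.6030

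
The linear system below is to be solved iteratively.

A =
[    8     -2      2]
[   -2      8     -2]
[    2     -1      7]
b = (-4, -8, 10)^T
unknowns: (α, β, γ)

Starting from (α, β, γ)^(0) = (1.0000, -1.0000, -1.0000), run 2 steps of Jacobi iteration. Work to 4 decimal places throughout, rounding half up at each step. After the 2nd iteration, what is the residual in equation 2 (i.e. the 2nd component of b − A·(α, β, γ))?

-0.1428

Iteration 1:
  α = (-4 - (-2)·-1.0000 - (2)·-1.0000) / (8) = -0.5000
  β = (-8 - (-2)·1.0000 - (-2)·-1.0000) / (8) = -1.0000
  γ = (10 - (2)·1.0000 - (-1)·-1.0000) / (7) = 1.0000
Iteration 2:
  α = (-4 - (-2)·-1.0000 - (2)·1.0000) / (8) = -1.0000
  β = (-8 - (-2)·-0.5000 - (-2)·1.0000) / (8) = -0.8750
  γ = (10 - (2)·-0.5000 - (-1)·-1.0000) / (7) = 1.4286
Residual b − A·x = (-0.6072, -0.1428, 1.1248)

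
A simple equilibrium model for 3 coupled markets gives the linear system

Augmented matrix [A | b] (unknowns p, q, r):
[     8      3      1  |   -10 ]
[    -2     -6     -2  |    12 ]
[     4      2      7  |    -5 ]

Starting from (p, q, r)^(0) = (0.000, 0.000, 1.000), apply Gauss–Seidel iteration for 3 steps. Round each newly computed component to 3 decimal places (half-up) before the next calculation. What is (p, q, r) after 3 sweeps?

(-0.528, -1.895, 0.129)

Iteration 1:
  p = (-10 - (3)·0.000 - (1)·1.000) / (8) = -1.375
  q = (12 - (-2)·-1.375 - (-2)·1.000) / (-6) = -1.875
  r = (-5 - (4)·-1.375 - (2)·-1.875) / (7) = 0.607
Iteration 2:
  p = (-10 - (3)·-1.875 - (1)·0.607) / (8) = -0.623
  q = (12 - (-2)·-0.623 - (-2)·0.607) / (-6) = -1.995
  r = (-5 - (4)·-0.623 - (2)·-1.995) / (7) = 0.212
Iteration 3:
  p = (-10 - (3)·-1.995 - (1)·0.212) / (8) = -0.528
  q = (12 - (-2)·-0.528 - (-2)·0.212) / (-6) = -1.895
  r = (-5 - (4)·-0.528 - (2)·-1.895) / (7) = 0.129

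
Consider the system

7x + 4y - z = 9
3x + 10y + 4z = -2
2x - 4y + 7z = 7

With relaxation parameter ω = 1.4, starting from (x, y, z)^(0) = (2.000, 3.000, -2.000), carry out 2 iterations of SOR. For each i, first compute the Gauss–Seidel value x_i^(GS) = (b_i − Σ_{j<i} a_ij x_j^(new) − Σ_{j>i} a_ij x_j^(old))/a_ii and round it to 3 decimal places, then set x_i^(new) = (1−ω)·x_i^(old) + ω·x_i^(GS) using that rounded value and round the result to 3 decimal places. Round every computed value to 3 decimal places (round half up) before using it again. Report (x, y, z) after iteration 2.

Iteration 1:
  x: GS value = (9 - (4)·3.000 - (-1)·-2.000) / (7) = -0.714;  x ← (1−ω)·2.000 + ω·-0.714 = -1.800
  y: GS value = (-2 - (3)·-1.800 - (4)·-2.000) / (10) = 1.140;  y ← (1−ω)·3.000 + ω·1.140 = 0.396
  z: GS value = (7 - (2)·-1.800 - (-4)·0.396) / (7) = 1.741;  z ← (1−ω)·-2.000 + ω·1.741 = 3.237
Iteration 2:
  x: GS value = (9 - (4)·0.396 - (-1)·3.237) / (7) = 1.522;  x ← (1−ω)·-1.800 + ω·1.522 = 2.851
  y: GS value = (-2 - (3)·2.851 - (4)·3.237) / (10) = -2.350;  y ← (1−ω)·0.396 + ω·-2.350 = -3.448
  z: GS value = (7 - (2)·2.851 - (-4)·-3.448) / (7) = -1.785;  z ← (1−ω)·3.237 + ω·-1.785 = -3.794

(2.851, -3.448, -3.794)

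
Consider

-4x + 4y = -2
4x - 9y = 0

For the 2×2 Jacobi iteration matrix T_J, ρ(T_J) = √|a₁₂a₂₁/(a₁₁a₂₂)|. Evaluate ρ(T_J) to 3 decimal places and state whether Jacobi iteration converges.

a₁₂a₂₁/(a₁₁a₂₂) = (4)·(4) / ((-4)·(-9)) = 0.444444
ρ = √|0.444444| = √0.444444 = 0.667
ρ < 1, so Jacobi converges

0.667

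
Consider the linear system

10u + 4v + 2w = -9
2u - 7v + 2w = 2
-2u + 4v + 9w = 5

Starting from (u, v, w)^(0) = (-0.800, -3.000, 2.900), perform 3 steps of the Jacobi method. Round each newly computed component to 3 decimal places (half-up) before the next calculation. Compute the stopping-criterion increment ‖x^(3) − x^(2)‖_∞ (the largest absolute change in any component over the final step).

Iteration 1:
  u = (-9 - (4)·-3.000 - (2)·2.900) / (10) = -0.280
  v = (2 - (2)·-0.800 - (2)·2.900) / (-7) = 0.314
  w = (5 - (-2)·-0.800 - (4)·-3.000) / (9) = 1.711
Iteration 2:
  u = (-9 - (4)·0.314 - (2)·1.711) / (10) = -1.368
  v = (2 - (2)·-0.280 - (2)·1.711) / (-7) = 0.123
  w = (5 - (-2)·-0.280 - (4)·0.314) / (9) = 0.354
Iteration 3:
  u = (-9 - (4)·0.123 - (2)·0.354) / (10) = -1.020
  v = (2 - (2)·-1.368 - (2)·0.354) / (-7) = -0.575
  w = (5 - (-2)·-1.368 - (4)·0.123) / (9) = 0.197
Change: (0.348, -0.698, -0.157) → max |·| = 0.698

0.698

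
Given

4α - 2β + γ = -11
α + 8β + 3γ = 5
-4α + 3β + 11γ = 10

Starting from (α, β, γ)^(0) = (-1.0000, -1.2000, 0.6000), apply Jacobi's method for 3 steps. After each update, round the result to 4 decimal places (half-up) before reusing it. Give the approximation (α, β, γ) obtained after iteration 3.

(-2.2557, 1.1533, -0.2753)

Iteration 1:
  α = (-11 - (-2)·-1.2000 - (1)·0.6000) / (4) = -3.5000
  β = (5 - (1)·-1.0000 - (3)·0.6000) / (8) = 0.5250
  γ = (10 - (-4)·-1.0000 - (3)·-1.2000) / (11) = 0.8727
Iteration 2:
  α = (-11 - (-2)·0.5250 - (1)·0.8727) / (4) = -2.7057
  β = (5 - (1)·-3.5000 - (3)·0.8727) / (8) = 0.7352
  γ = (10 - (-4)·-3.5000 - (3)·0.5250) / (11) = -0.5068
Iteration 3:
  α = (-11 - (-2)·0.7352 - (1)·-0.5068) / (4) = -2.2557
  β = (5 - (1)·-2.7057 - (3)·-0.5068) / (8) = 1.1533
  γ = (10 - (-4)·-2.7057 - (3)·0.7352) / (11) = -0.2753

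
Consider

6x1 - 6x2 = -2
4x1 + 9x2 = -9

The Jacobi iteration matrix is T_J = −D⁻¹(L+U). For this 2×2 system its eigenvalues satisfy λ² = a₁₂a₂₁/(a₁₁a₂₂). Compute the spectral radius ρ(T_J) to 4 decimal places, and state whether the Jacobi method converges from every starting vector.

0.6667

a₁₂a₂₁/(a₁₁a₂₂) = (-6)·(4) / ((6)·(9)) = -0.444444
ρ = √|-0.444444| = √0.444444 = 0.6667
ρ < 1, so Jacobi converges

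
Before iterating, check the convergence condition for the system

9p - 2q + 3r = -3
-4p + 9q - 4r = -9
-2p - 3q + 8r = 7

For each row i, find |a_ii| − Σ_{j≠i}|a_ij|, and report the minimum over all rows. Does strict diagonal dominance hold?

row 1: |9| − (2+3) = 4
row 2: |9| − (4+4) = 1
row 3: |8| − (2+3) = 3
minimum over rows = 1 → strictly diagonally dominant (convergence guaranteed)

1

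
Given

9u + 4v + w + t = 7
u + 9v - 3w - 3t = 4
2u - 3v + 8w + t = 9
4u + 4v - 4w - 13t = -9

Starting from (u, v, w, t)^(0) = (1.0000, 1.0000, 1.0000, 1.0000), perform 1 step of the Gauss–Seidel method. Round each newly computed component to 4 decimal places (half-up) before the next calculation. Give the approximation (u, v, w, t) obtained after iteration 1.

Iteration 1:
  u = (7 - (4)·1.0000 - (1)·1.0000 - (1)·1.0000) / (9) = 0.1111
  v = (4 - (1)·0.1111 - (-3)·1.0000 - (-3)·1.0000) / (9) = 1.0988
  w = (9 - (2)·0.1111 - (-3)·1.0988 - (1)·1.0000) / (8) = 1.3843
  t = (-9 - (4)·0.1111 - (4)·1.0988 - (-4)·1.3843) / (-13) = 0.6386

(0.1111, 1.0988, 1.3843, 0.6386)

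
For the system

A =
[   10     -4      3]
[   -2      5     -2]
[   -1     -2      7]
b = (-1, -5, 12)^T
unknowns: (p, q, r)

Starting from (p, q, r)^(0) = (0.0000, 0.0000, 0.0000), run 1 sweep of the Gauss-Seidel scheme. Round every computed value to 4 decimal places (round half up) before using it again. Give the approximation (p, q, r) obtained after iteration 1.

(-0.1000, -1.0400, 1.4029)

Iteration 1:
  p = (-1 - (-4)·0.0000 - (3)·0.0000) / (10) = -0.1000
  q = (-5 - (-2)·-0.1000 - (-2)·0.0000) / (5) = -1.0400
  r = (12 - (-1)·-0.1000 - (-2)·-1.0400) / (7) = 1.4029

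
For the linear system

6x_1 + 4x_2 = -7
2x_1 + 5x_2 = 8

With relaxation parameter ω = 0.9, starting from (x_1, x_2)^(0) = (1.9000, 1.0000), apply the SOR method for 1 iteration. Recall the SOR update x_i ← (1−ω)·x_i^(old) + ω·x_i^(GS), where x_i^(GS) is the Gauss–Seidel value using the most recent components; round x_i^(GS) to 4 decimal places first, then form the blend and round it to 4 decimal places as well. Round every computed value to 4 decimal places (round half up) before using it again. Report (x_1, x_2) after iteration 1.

Iteration 1:
  x_1: GS value = (-7 - (4)·1.0000) / (6) = -1.8333;  x_1 ← (1−ω)·1.9000 + ω·-1.8333 = -1.4600
  x_2: GS value = (8 - (2)·-1.4600) / (5) = 2.1840;  x_2 ← (1−ω)·1.0000 + ω·2.1840 = 2.0656

(-1.4600, 2.0656)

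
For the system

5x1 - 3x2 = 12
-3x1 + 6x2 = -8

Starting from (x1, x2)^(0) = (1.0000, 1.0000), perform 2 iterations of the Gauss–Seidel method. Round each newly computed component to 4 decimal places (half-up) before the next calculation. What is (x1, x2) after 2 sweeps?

Iteration 1:
  x1 = (12 - (-3)·1.0000) / (5) = 3.0000
  x2 = (-8 - (-3)·3.0000) / (6) = 0.1667
Iteration 2:
  x1 = (12 - (-3)·0.1667) / (5) = 2.5000
  x2 = (-8 - (-3)·2.5000) / (6) = -0.0833

(2.5000, -0.0833)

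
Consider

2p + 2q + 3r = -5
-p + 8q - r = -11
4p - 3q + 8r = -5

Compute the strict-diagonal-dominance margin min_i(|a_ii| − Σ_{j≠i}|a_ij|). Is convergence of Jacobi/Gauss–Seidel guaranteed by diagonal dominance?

row 1: |2| − (2+3) = -3
row 2: |8| − (1+1) = 6
row 3: |8| − (4+3) = 1
minimum over rows = -3 → not strictly diagonally dominant

-3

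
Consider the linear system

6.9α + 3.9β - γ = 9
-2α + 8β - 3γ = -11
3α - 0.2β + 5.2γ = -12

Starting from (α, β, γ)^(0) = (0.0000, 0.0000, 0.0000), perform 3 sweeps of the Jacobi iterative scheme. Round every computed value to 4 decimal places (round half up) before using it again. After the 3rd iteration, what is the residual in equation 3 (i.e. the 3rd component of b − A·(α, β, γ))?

Iteration 1:
  α = (9 - (3.9)·0.0000 - (-1)·0.0000) / (6.9) = 1.3043
  β = (-11 - (-2)·0.0000 - (-3)·0.0000) / (8) = -1.3750
  γ = (-12 - (3)·0.0000 - (-0.2)·0.0000) / (5.2) = -2.3077
Iteration 2:
  α = (9 - (3.9)·-1.3750 - (-1)·-2.3077) / (6.9) = 1.7471
  β = (-11 - (-2)·1.3043 - (-3)·-2.3077) / (8) = -1.9143
  γ = (-12 - (3)·1.3043 - (-0.2)·-1.3750) / (5.2) = -3.1131
Iteration 3:
  α = (9 - (3.9)·-1.9143 - (-1)·-3.1131) / (6.9) = 1.9352
  β = (-11 - (-2)·1.7471 - (-3)·-3.1131) / (8) = -2.1056
  γ = (-12 - (3)·1.7471 - (-0.2)·-1.9143) / (5.2) = -3.3893
Residual b − A·x = (0.4697, -0.4527, -0.6024)

-0.6024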